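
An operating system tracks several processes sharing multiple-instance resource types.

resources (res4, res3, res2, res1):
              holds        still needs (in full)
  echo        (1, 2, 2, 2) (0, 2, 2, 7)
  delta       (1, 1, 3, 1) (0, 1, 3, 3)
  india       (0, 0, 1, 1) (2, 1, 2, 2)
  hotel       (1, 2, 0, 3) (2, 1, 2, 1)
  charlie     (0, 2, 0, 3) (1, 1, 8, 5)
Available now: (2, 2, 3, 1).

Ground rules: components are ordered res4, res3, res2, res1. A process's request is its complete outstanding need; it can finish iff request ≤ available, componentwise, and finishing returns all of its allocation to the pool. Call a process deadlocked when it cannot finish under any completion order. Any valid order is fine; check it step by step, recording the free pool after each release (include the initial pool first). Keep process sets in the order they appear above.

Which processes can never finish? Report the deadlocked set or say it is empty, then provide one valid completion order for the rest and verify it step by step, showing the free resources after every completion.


The deadlocked set is echo and charlie.
Key observation: after hotel, india, delta the pool peaks at (4, 5, 7, 6), and each blocked process is short somewhere: echo on res1; charlie on res2.
The rest can finish in the order hotel, india, delta. Step-by-step check:
  pool = (2, 2, 3, 1)
  hotel needs (2, 1, 2, 1) <= (2, 2, 3, 1) -> finishes; pool += (1, 2, 0, 3) = (3, 4, 3, 4)
  india needs (2, 1, 2, 2) <= (3, 4, 3, 4) -> finishes; pool += (0, 0, 1, 1) = (3, 4, 4, 5)
  delta needs (0, 1, 3, 3) <= (3, 4, 4, 5) -> finishes; pool += (1, 1, 3, 1) = (4, 5, 7, 6)
None of the blocked processes ever fits:
  blocked: echo wants (0, 2, 2, 7), pool (4, 5, 7, 6) — not enough res1
  blocked: charlie wants (1, 1, 8, 5), pool (4, 5, 7, 6) — not enough res2


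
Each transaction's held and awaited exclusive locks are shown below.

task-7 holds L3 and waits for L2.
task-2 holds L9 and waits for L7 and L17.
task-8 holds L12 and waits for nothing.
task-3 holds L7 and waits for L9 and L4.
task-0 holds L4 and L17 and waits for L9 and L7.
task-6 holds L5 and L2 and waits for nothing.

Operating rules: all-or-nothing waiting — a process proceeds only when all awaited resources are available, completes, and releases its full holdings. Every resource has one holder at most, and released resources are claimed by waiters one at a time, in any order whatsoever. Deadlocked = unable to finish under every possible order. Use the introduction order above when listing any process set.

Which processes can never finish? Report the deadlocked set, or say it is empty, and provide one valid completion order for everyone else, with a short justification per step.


Deadlocked set: task-2, task-3 and task-0.
Key observation: nobody on the ring task-2 -> task-3 -> task-2 can start until another member finishes, which never happens; task-0 is caught in further circular waits.
A valid finishing order for the others: task-6, task-8, task-7.
Step-by-step check:
  run task-6 (it waits on nothing); releases L5 and L2
  run task-8 (it waits on nothing); releases L12
  task-7: everything it awaited (L2) is free; runs, freeing L3


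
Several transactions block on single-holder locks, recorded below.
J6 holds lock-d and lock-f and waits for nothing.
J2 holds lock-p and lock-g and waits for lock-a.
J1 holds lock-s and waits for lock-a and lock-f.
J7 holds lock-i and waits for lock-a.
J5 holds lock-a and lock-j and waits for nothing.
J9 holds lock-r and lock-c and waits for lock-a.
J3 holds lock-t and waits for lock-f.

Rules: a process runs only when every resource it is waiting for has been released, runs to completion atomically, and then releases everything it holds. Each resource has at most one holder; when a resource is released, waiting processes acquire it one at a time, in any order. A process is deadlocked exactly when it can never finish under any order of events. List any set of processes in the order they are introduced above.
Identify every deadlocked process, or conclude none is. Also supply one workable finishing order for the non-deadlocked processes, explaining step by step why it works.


The deadlocked set is empty.
Key observation: every chain of waits terminates; starting from the processes that wait on nothing, all the rest unlock in turn.
One completion order for the rest: J5, J7, J6, J2, J9, J1, J3.
Walking it through:
  J5: no waits; runs immediately, freeing lock-a and lock-j
  run J7 (all its waits — lock-a — are resolved); releases lock-i
  J6: no waits; runs immediately, freeing lock-d and lock-f
  run J2 (all its waits — lock-a — are resolved); releases lock-p and lock-g
  run J9 (all its waits — lock-a — are resolved); releases lock-r and lock-c
  run J1 (all its waits — lock-a and lock-f — are resolved); releases lock-s
  run J3 (all its waits — lock-f — are resolved); releases lock-t


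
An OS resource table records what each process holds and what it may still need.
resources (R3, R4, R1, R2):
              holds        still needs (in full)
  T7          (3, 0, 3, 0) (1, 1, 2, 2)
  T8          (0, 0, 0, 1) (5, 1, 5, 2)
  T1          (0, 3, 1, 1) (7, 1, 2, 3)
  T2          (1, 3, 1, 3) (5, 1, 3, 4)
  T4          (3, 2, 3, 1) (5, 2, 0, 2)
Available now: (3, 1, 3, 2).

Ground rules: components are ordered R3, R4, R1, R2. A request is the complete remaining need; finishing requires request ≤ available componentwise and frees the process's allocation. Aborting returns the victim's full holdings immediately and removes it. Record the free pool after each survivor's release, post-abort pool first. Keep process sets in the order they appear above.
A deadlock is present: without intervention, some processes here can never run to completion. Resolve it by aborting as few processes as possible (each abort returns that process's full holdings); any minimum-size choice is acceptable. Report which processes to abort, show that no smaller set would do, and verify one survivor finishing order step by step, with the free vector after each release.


The answer: abort T4.
Key observation: before aborting T4, T1 was permanently blocked — no order could ever run it; afterwards it completes at step 3.
Minimality: the empty abort set fails — the state is deadlocked as it stands.
Survivors finish in the order: T7, T8, T1, T2. Check, step by step (pool after the aborts first):
  pool = (6, 3, 6, 3)
  T7: need (1, 1, 2, 2) fits (6, 3, 6, 3); releases (3, 0, 3, 0), pool now (9, 3, 9, 3)
  T8: need (5, 1, 5, 2) fits (9, 3, 9, 3); releases (0, 0, 0, 1), pool now (9, 3, 9, 4)
  T1: need (7, 1, 2, 3) fits (9, 3, 9, 4); releases (0, 3, 1, 1), pool now (9, 6, 10, 5)
  T2: need (5, 1, 3, 4) fits (9, 6, 10, 5); releases (1, 3, 1, 3), pool now (10, 9, 11, 8)


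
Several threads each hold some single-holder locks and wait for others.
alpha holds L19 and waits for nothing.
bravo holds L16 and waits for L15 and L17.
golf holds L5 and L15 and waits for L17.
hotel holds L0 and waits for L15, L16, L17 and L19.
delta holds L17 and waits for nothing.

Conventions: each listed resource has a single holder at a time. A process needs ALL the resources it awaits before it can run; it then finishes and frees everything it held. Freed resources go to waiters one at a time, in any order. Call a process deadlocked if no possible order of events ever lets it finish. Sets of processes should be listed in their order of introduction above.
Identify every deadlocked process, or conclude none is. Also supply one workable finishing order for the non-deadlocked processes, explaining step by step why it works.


Nothing here is deadlocked.
Key observation: although several processes wait, no cycle exists — each chain bottoms out at a free runner.
A valid finishing order for the others: delta, alpha, golf, bravo, hotel.
Verifying each step:
  delta waits on nothing -> runs at once and releases L17
  alpha waits on nothing -> runs at once and releases L19
  run golf (all its waits — L17 — are resolved); releases L5 and L15
  run bravo (all its waits — L15 and L17 — are resolved); releases L16
  run hotel (all its waits — L15, L16, L17 and L19 — are resolved); releases L0


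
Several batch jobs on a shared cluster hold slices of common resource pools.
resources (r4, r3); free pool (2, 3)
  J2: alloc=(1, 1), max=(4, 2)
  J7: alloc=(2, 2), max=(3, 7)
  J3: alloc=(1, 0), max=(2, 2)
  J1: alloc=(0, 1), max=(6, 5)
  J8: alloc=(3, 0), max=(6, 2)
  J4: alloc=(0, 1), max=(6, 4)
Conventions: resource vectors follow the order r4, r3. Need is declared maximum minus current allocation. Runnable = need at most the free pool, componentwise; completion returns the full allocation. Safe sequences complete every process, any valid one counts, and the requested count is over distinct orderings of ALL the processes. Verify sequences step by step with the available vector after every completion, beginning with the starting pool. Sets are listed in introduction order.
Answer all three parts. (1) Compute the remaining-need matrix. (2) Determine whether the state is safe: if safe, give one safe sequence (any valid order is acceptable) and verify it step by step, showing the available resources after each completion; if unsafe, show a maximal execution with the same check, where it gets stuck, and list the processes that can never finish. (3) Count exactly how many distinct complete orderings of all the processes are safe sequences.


(1) Need matrix, components ordered r4, r3:
  J2: (3, 1)
  J7: (1, 5)
  J3: (1, 2)
  J1: (6, 4)
  J8: (3, 2)
  J4: (6, 3)
(2) SAFE. One safe sequence: J3, J2, J8, J4, J7, J1.
Key observation: J2 is the earliest step where a requested resource binds exactly: need (3, 1), pool (3, 3) at its turn.
Walking it through:
  pool = (2, 3)
  J3: need (1, 2) fits (2, 3); releases (1, 0), pool now (3, 3)
  J2: need (3, 1) fits (3, 3); releases (1, 1), pool now (4, 4)
  J8: need (3, 2) fits (4, 4); releases (3, 0), pool now (7, 4)
  J4: need (6, 3) fits (7, 4); releases (0, 1), pool now (7, 5)
  J7: need (1, 5) fits (7, 5); releases (2, 2), pool now (9, 7)
  J1: need (6, 4) fits (9, 7); releases (0, 1), pool now (9, 8)
(3) Exactly 12 of the possible complete orderings are safe sequences.


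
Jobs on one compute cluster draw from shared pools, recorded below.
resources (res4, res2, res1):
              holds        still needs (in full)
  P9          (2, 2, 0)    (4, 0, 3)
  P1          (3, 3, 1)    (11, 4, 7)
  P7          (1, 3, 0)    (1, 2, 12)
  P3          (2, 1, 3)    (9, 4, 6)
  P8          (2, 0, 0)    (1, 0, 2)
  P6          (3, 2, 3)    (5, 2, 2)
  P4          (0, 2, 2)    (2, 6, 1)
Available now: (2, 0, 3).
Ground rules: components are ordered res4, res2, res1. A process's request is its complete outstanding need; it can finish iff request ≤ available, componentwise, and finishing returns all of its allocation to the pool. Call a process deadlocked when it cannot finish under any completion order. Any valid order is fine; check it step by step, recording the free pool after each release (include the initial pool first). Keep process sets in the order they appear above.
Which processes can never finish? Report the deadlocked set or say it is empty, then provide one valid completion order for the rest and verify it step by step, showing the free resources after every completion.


The deadlocked set is empty.
Key observation: starting with P8, each completion frees enough for the next — no one is permanently blocked.
One completion order for the rest: P8, P9, P6, P3, P1, P4, P7. Check, step by step:
  pool = (2, 0, 3)
  run P8 (needs (1, 0, 2), free (2, 0, 3)); after release of (2, 0, 0) the pool is (4, 0, 3)
  run P9 (needs (4, 0, 3), free (4, 0, 3)); after release of (2, 2, 0) the pool is (6, 2, 3)
  run P6 (needs (5, 2, 2), free (6, 2, 3)); after release of (3, 2, 3) the pool is (9, 4, 6)
  run P3 (needs (9, 4, 6), free (9, 4, 6)); after release of (2, 1, 3) the pool is (11, 5, 9)
  run P1 (needs (11, 4, 7), free (11, 5, 9)); after release of (3, 3, 1) the pool is (14, 8, 10)
  run P4 (needs (2, 6, 1), free (14, 8, 10)); after release of (0, 2, 2) the pool is (14, 10, 12)
  run P7 (needs (1, 2, 12), free (14, 10, 12)); after release of (1, 3, 0) the pool is (15, 13, 12)


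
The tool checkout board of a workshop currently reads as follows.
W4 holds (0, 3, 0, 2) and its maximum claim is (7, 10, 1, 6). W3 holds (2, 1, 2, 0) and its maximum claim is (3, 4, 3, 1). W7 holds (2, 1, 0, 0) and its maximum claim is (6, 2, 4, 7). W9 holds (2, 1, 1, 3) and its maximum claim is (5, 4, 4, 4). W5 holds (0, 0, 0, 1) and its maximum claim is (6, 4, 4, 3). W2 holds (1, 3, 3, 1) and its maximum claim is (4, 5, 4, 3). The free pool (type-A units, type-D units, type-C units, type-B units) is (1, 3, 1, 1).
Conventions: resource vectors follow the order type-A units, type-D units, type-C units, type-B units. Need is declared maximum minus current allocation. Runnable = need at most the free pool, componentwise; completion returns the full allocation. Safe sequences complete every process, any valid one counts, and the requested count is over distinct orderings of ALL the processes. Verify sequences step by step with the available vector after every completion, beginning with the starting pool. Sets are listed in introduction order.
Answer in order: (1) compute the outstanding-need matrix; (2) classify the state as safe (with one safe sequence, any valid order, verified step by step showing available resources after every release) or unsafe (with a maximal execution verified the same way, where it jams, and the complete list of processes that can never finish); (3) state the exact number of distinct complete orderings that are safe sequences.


(1) Need matrix, components ordered type-A units, type-D units, type-C units, type-B units:
  W4: (7, 7, 1, 4)
  W3: (1, 3, 1, 1)
  W7: (4, 1, 4, 7)
  W9: (3, 3, 3, 1)
  W5: (6, 4, 4, 2)
  W2: (3, 2, 1, 2)
(2) The state is UNSAFE.
Key observation: after W3, W9, W2, W5 the pool peaks at (6, 8, 7, 6), and each blocked process is short somewhere: W4 on type-A units; W7 on type-B units.
A maximal execution: W3, W9, W2, W5 — then nothing else fits. Step-by-step check:
  pool = (1, 3, 1, 1)
  run W3 (needs (1, 3, 1, 1), free (1, 3, 1, 1)); after release of (2, 1, 2, 0) the pool is (3, 4, 3, 1)
  run W9 (needs (3, 3, 3, 1), free (3, 4, 3, 1)); after release of (2, 1, 1, 3) the pool is (5, 5, 4, 4)
  run W2 (needs (3, 2, 1, 2), free (5, 5, 4, 4)); after release of (1, 3, 3, 1) the pool is (6, 8, 7, 5)
  run W5 (needs (6, 4, 4, 2), free (6, 8, 7, 5)); after release of (0, 0, 0, 1) the pool is (6, 8, 7, 6)
  W4 still needs (7, 7, 1, 4) but only (6, 8, 7, 6) is free — short on type-A units
  W7 still needs (4, 1, 4, 7) but only (6, 8, 7, 6) is free — short on type-B units
Never able to finish: W4 and W7.
(3) The exact count: 0 of the possible complete orderings are safe sequences.


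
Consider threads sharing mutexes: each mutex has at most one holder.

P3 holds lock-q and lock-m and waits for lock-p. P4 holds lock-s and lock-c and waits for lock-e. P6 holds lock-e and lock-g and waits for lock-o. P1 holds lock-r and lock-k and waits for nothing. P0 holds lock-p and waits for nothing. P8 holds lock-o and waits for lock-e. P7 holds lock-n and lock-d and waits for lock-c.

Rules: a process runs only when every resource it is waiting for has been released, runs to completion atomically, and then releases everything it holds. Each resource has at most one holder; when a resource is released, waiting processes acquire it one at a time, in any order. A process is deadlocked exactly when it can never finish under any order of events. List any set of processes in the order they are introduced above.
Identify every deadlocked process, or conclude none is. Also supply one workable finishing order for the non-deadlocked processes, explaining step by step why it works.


The deadlocked set is P4, P6, P8 and P7.
Key observation: nobody on the ring P6 -> P8 -> P6 can start until another member finishes, which never happens; P4 and P7 wait into the deadlock from upstream.
The rest can finish in the order P1, P0, P3.
Check, step by step:
  P1: no waits; runs immediately, freeing lock-r and lock-k
  P0: no waits; runs immediately, freeing lock-p
  P3: everything it awaited (lock-p) is free; runs, freeing lock-q and lock-m


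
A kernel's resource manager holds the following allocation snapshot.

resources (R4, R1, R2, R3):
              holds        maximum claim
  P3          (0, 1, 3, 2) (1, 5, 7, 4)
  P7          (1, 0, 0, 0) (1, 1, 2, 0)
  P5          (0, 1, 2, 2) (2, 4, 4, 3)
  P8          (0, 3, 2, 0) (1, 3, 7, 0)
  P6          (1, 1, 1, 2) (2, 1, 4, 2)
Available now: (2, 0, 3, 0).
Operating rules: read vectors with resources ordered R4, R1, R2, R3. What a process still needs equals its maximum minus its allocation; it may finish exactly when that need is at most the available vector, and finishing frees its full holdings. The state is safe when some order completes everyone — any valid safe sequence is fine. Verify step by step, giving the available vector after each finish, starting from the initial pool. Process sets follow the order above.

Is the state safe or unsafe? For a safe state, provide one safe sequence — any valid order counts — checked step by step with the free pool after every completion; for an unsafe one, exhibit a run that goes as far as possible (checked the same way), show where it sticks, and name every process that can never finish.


UNSAFE.
Key observation: after P6, P7 the pool peaks at (4, 1, 4, 2), and each blocked process is short somewhere: P3 on R1; P5 on R1; P8 on R2.
A maximal execution: P6, P7 — then nothing else fits. Verifying each step:
  pool = (2, 0, 3, 0)
  run P6 (needs (1, 0, 3, 0), free (2, 0, 3, 0)); after release of (1, 1, 1, 2) the pool is (3, 1, 4, 2)
  run P7 (needs (0, 1, 2, 0), free (3, 1, 4, 2)); after release of (1, 0, 0, 0) the pool is (4, 1, 4, 2)
  P3 cannot run: need (1, 4, 4, 2) vs free (4, 1, 4, 2) (insufficient R1)
  P5 cannot run: need (2, 3, 2, 1) vs free (4, 1, 4, 2) (insufficient R1)
  P8 cannot run: need (1, 0, 5, 0) vs free (4, 1, 4, 2) (insufficient R2)
Never able to finish: P3, P5 and P8.


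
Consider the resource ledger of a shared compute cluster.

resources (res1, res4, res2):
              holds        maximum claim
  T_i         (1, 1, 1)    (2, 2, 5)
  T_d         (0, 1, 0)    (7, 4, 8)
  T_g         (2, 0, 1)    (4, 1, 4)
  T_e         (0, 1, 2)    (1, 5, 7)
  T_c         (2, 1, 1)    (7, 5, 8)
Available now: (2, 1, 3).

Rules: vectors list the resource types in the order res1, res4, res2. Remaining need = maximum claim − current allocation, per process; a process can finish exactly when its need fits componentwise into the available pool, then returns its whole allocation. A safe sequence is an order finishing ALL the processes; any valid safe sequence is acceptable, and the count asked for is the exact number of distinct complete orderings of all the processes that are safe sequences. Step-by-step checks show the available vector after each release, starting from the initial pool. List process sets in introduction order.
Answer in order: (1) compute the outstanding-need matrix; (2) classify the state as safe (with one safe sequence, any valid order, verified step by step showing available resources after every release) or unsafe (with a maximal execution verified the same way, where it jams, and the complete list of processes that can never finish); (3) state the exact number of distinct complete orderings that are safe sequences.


(1) Outstanding need per process (order res1, res4, res2):
  T_i: (1, 1, 4)
  T_d: (7, 3, 8)
  T_g: (2, 1, 3)
  T_e: (1, 4, 5)
  T_c: (5, 4, 7)
(2) UNSAFE — no complete ordering exists.
Key observation: the pool after T_g, T_i is (5, 2, 5); every surviving request exceeds it in res4, so progress ends there.
A maximal execution: T_g, T_i — then nothing else fits. Verifying each step:
  pool = (2, 1, 3)
  T_g: need (2, 1, 3) fits (2, 1, 3); releases (2, 0, 1), pool now (4, 1, 4)
  T_i: need (1, 1, 4) fits (4, 1, 4); releases (1, 1, 1), pool now (5, 2, 5)
  T_d cannot run: need (7, 3, 8) vs free (5, 2, 5) (insufficient res1, res4 and res2)
  T_e cannot run: need (1, 4, 5) vs free (5, 2, 5) (insufficient res4)
  T_c cannot run: need (5, 4, 7) vs free (5, 2, 5) (insufficient res4 and res2)
Never able to finish: T_d, T_e and T_c.
(3) Exactly 0 of the possible complete orderings are safe sequences.


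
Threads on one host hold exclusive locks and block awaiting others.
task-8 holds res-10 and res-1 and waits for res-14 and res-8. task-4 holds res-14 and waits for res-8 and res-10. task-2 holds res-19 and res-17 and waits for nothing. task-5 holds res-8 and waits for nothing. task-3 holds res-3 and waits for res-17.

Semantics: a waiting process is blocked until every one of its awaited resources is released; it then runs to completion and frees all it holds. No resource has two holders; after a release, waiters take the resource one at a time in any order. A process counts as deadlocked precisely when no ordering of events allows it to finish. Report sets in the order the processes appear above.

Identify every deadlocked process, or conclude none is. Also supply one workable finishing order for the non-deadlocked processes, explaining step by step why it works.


Deadlocked set: task-8 and task-4.
Key observation: nobody on the ring task-8 -> task-4 -> task-8 can start until another member finishes, which never happens; no other process is dragged down with it.
The rest can finish in the order task-5, task-2, task-3.
Step-by-step check:
  task-5: no waits; runs immediately, freeing res-8
  task-2: no waits; runs immediately, freeing res-19 and res-17
  task-3 waits on res-17 — all released -> runs and releases res-3


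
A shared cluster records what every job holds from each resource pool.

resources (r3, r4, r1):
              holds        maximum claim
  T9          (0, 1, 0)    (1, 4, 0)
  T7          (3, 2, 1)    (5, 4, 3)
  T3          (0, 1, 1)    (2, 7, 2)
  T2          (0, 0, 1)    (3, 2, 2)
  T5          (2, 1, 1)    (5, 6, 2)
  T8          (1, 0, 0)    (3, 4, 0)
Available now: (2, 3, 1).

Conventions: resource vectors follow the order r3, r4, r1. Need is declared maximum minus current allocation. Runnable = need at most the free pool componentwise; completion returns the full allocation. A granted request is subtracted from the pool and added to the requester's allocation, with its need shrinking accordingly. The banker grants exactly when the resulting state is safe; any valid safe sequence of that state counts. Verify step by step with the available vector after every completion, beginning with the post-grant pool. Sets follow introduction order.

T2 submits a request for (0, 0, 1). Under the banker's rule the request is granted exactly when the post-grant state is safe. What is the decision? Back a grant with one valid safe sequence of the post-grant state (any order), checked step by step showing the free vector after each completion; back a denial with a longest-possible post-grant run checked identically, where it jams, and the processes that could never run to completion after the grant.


GRANT: granting preserves safety; a valid post-grant sequence is T9, T8, T2, T7, T5, T3.
Key observation: granting shrinks the pool to (2, 3, 0), yet T9 still fits and the chain goes through.
Verifying the post-grant state step by step:
  pool = (2, 3, 0)
  run T9 (needs (1, 3, 0), free (2, 3, 0)); after release of (0, 1, 0) the pool is (2, 4, 0)
  run T8 (needs (2, 4, 0), free (2, 4, 0)); after release of (1, 0, 0) the pool is (3, 4, 0)
  run T2 (needs (3, 2, 0), free (3, 4, 0)); after release of (0, 0, 2) the pool is (3, 4, 2)
  run T7 (needs (2, 2, 2), free (3, 4, 2)); after release of (3, 2, 1) the pool is (6, 6, 3)
  run T5 (needs (3, 5, 1), free (6, 6, 3)); after release of (2, 1, 1) the pool is (8, 7, 4)
  run T3 (needs (2, 6, 1), free (8, 7, 4)); after release of (0, 1, 1) the pool is (8, 8, 5)


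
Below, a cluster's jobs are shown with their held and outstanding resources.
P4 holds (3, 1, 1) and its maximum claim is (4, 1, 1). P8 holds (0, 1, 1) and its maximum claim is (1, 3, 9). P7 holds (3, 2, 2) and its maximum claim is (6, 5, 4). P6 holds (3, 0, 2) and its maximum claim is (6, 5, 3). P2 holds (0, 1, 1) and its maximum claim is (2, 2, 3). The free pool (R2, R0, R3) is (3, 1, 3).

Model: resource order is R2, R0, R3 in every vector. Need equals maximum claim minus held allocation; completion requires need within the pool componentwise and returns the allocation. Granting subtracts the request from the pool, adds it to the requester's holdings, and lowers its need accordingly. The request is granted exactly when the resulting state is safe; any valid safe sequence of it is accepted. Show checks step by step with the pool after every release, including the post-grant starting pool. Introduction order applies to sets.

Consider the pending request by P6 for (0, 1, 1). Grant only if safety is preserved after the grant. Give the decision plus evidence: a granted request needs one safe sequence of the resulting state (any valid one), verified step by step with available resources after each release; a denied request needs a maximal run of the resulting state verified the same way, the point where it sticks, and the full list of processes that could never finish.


DENY: after the grant no complete ordering would exist.
Key observation: after P4, P2 the pool peaks at (6, 2, 4), and each blocked process is short somewhere: P8 on R3; P7 on R0; P6 on R0.
On the post-grant state, P4, P2 is a maximal run — nothing extends it. Walking it through:
  pool = (3, 0, 2)
  P4: need (1, 0, 0) fits (3, 0, 2); releases (3, 1, 1), pool now (6, 1, 3)
  P2: need (2, 1, 2) fits (6, 1, 3); releases (0, 1, 1), pool now (6, 2, 4)
  blocked: P8 wants (1, 2, 8), pool (6, 2, 4) — not enough R3
  blocked: P7 wants (3, 3, 2), pool (6, 2, 4) — not enough R0
  blocked: P6 wants (3, 4, 0), pool (6, 2, 4) — not enough R0
Had the request been granted, P8, P7 and P6 could never finish.


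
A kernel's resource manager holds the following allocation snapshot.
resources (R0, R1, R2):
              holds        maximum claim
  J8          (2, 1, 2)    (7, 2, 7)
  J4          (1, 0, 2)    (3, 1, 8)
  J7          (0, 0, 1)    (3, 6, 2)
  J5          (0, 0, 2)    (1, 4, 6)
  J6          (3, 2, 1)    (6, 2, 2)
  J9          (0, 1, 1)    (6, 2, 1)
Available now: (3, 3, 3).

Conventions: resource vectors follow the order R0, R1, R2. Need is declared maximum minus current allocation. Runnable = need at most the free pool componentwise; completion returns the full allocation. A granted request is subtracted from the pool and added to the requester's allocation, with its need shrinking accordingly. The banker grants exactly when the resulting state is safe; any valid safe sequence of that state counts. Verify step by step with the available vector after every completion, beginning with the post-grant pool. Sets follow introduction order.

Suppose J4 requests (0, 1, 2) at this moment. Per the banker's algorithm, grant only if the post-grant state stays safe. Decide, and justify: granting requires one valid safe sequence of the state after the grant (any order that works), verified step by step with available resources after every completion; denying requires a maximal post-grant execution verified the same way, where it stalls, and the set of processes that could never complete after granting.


DENY — the pretend-granted state is unsafe.
Key observation: after J6, J9 the pool peaks at (6, 5, 3), and each blocked process is short somewhere: J8 on R2; J4 on R2; J7 on R1; J5 on R2.
Pretend the grant happened; the run J6, J9 goes as far as possible. Check, step by step:
  pool = (3, 2, 1)
  run J6 (needs (3, 0, 1), free (3, 2, 1)); after release of (3, 2, 1) the pool is (6, 4, 2)
  run J9 (needs (6, 1, 0), free (6, 4, 2)); after release of (0, 1, 1) the pool is (6, 5, 3)
  J8 still needs (5, 1, 5) but only (6, 5, 3) is free — short on R2
  J4 still needs (2, 0, 4) but only (6, 5, 3) is free — short on R2
  J7 still needs (3, 6, 1) but only (6, 5, 3) is free — short on R1
  J5 still needs (1, 4, 4) but only (6, 5, 3) is free — short on R2
Post-grant, the permanently blocked set is J8, J4, J7 and J5.


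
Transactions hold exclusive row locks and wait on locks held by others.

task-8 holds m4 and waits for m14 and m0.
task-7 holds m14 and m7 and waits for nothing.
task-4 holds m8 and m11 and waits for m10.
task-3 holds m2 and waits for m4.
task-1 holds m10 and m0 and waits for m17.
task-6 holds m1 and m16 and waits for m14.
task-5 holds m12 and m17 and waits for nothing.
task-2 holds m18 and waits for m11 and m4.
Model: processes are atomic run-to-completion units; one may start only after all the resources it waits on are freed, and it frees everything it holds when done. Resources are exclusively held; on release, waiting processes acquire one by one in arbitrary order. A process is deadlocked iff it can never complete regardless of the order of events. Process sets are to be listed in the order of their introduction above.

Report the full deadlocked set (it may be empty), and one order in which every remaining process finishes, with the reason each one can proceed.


The deadlocked set is empty.
Key observation: no waiting chain loops back on itself — every chain ends at a process that waits on nothing, so everyone eventually runs.
One completion order for the rest: task-5, task-7, task-1, task-8, task-3, task-4, task-6, task-2.
Verifying each step:
  task-5 waits on nothing -> runs at once and releases m12 and m17
  task-7 waits on nothing -> runs at once and releases m14 and m7
  run task-1 (all its waits — m17 — are resolved); releases m10 and m0
  run task-8 (all its waits — m14 and m0 — are resolved); releases m4
  run task-3 (all its waits — m4 — are resolved); releases m2
  run task-4 (all its waits — m10 — are resolved); releases m8 and m11
  run task-6 (all its waits — m14 — are resolved); releases m1 and m16
  run task-2 (all its waits — m11 and m4 — are resolved); releases m18


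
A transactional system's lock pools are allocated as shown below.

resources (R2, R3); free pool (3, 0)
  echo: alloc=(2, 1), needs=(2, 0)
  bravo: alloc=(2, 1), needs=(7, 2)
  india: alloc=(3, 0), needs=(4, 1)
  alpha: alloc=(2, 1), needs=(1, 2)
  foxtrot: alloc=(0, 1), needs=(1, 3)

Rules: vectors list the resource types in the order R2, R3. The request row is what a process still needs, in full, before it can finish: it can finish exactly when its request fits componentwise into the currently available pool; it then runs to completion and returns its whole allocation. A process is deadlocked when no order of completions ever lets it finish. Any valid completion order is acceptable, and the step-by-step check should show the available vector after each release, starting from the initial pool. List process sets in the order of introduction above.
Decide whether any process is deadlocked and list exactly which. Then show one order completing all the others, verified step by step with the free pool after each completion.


Deadlocked set: bravo, alpha and foxtrot.
Key observation: the wall is R3: completing echo, india brings the pool only to (8, 1), and all the rest need more.
One completion order for the rest: echo, india. Walking it through:
  pool = (3, 0)
  run echo (needs (2, 0), free (3, 0)); after release of (2, 1) the pool is (5, 1)
  run india (needs (4, 1), free (5, 1)); after release of (3, 0) the pool is (8, 1)
None of the blocked processes ever fits:
  bravo still needs (7, 2) but only (8, 1) is free — short on R3
  alpha still needs (1, 2) but only (8, 1) is free — short on R3
  foxtrot still needs (1, 3) but only (8, 1) is free — short on R3


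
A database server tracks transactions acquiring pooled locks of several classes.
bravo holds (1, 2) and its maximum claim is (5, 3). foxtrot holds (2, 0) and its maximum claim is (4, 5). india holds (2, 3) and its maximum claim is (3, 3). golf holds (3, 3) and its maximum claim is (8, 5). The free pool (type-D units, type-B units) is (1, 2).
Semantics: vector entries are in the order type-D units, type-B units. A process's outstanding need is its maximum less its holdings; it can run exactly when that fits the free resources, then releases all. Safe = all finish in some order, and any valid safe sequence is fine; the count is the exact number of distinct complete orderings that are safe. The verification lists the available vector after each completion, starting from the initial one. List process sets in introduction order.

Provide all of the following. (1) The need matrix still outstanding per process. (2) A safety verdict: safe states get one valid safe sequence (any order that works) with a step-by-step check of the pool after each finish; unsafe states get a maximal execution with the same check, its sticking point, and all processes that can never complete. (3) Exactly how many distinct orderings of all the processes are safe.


(1) Outstanding need per process (order type-D units, type-B units):
  bravo: (4, 1)
  foxtrot: (2, 5)
  india: (1, 0)
  golf: (5, 2)
(2) SAFE, for example via the order india, foxtrot, bravo, golf.
Key observation: india marks the first exact bind of the order: its need (1, 0) fits the free (1, 2) with zero slack on a requested resource.
Check, step by step:
  pool = (1, 2)
  run india (needs (1, 0), free (1, 2)); after release of (2, 3) the pool is (3, 5)
  run foxtrot (needs (2, 5), free (3, 5)); after release of (2, 0) the pool is (5, 5)
  run bravo (needs (4, 1), free (5, 5)); after release of (1, 2) the pool is (6, 7)
  run golf (needs (5, 2), free (6, 7)); after release of (3, 3) the pool is (9, 10)
(3) Precisely 2 of the possible complete orderings are safe sequences.


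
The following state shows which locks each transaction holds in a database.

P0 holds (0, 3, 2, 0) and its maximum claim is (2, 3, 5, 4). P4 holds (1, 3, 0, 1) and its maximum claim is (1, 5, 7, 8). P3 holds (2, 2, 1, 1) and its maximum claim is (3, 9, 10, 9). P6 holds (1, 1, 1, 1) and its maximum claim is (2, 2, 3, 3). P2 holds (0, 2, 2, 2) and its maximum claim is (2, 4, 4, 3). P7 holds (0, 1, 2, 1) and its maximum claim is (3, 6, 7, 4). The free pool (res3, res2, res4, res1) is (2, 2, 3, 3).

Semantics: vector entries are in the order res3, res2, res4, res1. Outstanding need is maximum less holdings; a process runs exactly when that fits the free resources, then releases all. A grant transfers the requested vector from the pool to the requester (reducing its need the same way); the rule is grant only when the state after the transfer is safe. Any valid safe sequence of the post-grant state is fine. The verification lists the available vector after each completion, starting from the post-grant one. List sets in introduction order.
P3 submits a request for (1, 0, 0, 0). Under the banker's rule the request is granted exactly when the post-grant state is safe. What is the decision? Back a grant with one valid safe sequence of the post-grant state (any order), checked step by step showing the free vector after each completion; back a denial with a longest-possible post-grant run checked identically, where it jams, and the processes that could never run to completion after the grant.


DENY: after the grant no complete ordering would exist.
Key observation: after P6, P0, P2 the pool peaks at (2, 8, 8, 6), and each blocked process is short somewhere: P4 on res1; P3 on res4, res1; P7 on res3.
On the post-grant state, P6, P0, P2 is a maximal run — nothing extends it. Walking it through:
  pool = (1, 2, 3, 3)
  run P6 (needs (1, 1, 2, 2), free (1, 2, 3, 3)); after release of (1, 1, 1, 1) the pool is (2, 3, 4, 4)
  run P0 (needs (2, 0, 3, 4), free (2, 3, 4, 4)); after release of (0, 3, 2, 0) the pool is (2, 6, 6, 4)
  run P2 (needs (2, 2, 2, 1), free (2, 6, 6, 4)); after release of (0, 2, 2, 2) the pool is (2, 8, 8, 6)
  blocked: P4 wants (0, 2, 7, 7), pool (2, 8, 8, 6) — not enough res1
  blocked: P3 wants (0, 7, 9, 8), pool (2, 8, 8, 6) — not enough res4 and res1
  blocked: P7 wants (3, 5, 5, 3), pool (2, 8, 8, 6) — not enough res3
Post-grant, the permanently blocked set is P4, P3 and P7.


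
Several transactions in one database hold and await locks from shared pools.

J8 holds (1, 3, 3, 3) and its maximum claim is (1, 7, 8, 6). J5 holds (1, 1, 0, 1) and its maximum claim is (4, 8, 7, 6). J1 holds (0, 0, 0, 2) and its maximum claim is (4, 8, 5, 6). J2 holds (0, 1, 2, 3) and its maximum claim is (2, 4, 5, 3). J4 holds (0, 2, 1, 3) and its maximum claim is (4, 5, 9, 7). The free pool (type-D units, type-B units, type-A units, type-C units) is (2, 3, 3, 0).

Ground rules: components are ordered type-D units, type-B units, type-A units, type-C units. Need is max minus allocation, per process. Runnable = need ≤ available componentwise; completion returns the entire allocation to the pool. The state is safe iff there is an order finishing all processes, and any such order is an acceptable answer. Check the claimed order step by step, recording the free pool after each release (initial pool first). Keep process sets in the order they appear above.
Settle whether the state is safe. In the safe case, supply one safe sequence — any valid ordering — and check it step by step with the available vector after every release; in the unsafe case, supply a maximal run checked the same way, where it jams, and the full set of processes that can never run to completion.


SAFE. One safe sequence: J2, J8, J5, J4, J1.
Key observation: J2 marks the first exact bind of the order: its need (2, 3, 3, 0) fits the free (2, 3, 3, 0) with zero slack on a requested resource.
Verifying each step:
  pool = (2, 3, 3, 0)
  run J2 (needs (2, 3, 3, 0), free (2, 3, 3, 0)); after release of (0, 1, 2, 3) the pool is (2, 4, 5, 3)
  run J8 (needs (0, 4, 5, 3), free (2, 4, 5, 3)); after release of (1, 3, 3, 3) the pool is (3, 7, 8, 6)
  run J5 (needs (3, 7, 7, 5), free (3, 7, 8, 6)); after release of (1, 1, 0, 1) the pool is (4, 8, 8, 7)
  run J4 (needs (4, 3, 8, 4), free (4, 8, 8, 7)); after release of (0, 2, 1, 3) the pool is (4, 10, 9, 10)
  run J1 (needs (4, 8, 5, 4), free (4, 10, 9, 10)); after release of (0, 0, 0, 2) the pool is (4, 10, 9, 12)


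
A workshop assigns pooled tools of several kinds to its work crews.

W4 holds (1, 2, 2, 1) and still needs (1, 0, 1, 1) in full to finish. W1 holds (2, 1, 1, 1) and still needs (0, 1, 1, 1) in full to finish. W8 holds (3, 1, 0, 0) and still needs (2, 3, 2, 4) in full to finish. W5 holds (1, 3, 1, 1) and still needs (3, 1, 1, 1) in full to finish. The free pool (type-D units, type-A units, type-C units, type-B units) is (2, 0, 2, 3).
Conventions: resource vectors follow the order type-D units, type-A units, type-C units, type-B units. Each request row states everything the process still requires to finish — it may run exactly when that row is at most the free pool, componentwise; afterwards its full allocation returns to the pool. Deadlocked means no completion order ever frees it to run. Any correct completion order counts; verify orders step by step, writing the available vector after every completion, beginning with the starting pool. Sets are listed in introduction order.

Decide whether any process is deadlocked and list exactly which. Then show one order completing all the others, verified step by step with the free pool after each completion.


The deadlocked set is empty.
Key observation: W4 can run right away; the returned allocation unlocks the remaining processes in turn.
A valid finishing order for the others: W4, W5, W1, W8. Step-by-step check:
  pool = (2, 0, 2, 3)
  W4 needs (1, 0, 1, 1) <= (2, 0, 2, 3) -> finishes; pool += (1, 2, 2, 1) = (3, 2, 4, 4)
  W5 needs (3, 1, 1, 1) <= (3, 2, 4, 4) -> finishes; pool += (1, 3, 1, 1) = (4, 5, 5, 5)
  W1 needs (0, 1, 1, 1) <= (4, 5, 5, 5) -> finishes; pool += (2, 1, 1, 1) = (6, 6, 6, 6)
  W8 needs (2, 3, 2, 4) <= (6, 6, 6, 6) -> finishes; pool += (3, 1, 0, 0) = (9, 7, 6, 6)


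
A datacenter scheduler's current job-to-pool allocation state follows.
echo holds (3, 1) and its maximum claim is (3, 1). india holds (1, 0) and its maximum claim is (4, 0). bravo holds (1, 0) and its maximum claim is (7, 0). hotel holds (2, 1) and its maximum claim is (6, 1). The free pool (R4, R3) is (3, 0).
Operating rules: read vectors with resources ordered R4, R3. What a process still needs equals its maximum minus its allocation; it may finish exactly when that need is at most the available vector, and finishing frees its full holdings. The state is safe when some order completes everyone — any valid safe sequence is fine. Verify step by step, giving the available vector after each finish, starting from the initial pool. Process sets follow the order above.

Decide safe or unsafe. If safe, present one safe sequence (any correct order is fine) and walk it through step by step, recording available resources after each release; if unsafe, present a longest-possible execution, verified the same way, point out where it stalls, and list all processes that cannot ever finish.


SAFE — a valid safe sequence is echo, bravo, india, hotel.
Key observation: at bravo the run first touches a limit — (6, 0) against (6, 1), exact on a resource it actually requests.
Step-by-step check:
  pool = (3, 0)
  echo: need (0, 0) fits (3, 0); releases (3, 1), pool now (6, 1)
  bravo: need (6, 0) fits (6, 1); releases (1, 0), pool now (7, 1)
  india: need (3, 0) fits (7, 1); releases (1, 0), pool now (8, 1)
  hotel: need (4, 0) fits (8, 1); releases (2, 1), pool now (10, 2)
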